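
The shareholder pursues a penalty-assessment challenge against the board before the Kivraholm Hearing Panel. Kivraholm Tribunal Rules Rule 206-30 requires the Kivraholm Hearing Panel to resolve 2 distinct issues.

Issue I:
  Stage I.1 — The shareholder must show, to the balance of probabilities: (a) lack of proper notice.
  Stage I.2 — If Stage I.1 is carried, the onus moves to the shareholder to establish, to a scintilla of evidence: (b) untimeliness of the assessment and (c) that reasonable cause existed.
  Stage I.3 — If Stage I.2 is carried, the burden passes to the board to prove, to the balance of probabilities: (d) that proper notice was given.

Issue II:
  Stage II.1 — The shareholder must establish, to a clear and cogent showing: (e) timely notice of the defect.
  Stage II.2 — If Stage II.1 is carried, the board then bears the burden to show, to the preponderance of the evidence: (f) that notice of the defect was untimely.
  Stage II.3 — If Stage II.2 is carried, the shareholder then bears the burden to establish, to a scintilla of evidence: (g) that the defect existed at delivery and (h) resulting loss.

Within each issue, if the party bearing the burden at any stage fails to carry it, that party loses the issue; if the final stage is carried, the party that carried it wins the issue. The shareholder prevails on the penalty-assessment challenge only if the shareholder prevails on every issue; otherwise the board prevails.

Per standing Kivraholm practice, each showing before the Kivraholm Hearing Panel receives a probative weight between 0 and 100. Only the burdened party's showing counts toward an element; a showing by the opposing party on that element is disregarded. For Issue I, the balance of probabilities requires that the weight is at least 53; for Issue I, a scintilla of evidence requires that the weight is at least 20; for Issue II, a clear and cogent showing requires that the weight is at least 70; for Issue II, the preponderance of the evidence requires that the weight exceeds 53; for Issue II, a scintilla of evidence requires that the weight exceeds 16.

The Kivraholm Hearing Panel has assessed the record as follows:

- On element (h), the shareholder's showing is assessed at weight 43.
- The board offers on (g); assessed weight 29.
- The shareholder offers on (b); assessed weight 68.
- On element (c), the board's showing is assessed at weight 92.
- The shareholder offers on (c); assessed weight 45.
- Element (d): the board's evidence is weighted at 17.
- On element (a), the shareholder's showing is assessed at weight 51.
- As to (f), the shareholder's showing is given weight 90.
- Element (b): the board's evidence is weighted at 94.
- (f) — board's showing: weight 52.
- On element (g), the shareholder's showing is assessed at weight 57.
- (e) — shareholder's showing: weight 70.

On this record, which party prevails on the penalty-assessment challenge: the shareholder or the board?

— Issue I —
Stage I.1 (shareholder, the balance of probabilities, weight is at least 53): (a) 51 < 53 — fails.
  The shareholder does not carry Stage I.1.
The board prevails on this issue.
— Issue II —
Stage II.1 (shareholder, a clear and cogent showing, weight is at least 70): (e) 70 ≥ 70 — meets.
  Stage II.1 carried; the burden shifts to the board.
Stage II.2 (board, the preponderance of the evidence, weight exceeds 53): (f) 52 (shareholder's 90 disregarded) ≤ 53 — fails.
  Stage II.2 not carried; the board fails its burden.
The analysis ends at Stage II.2; the shareholder prevails on this issue.
Per-issue: Issue I → board; Issue II → shareholder. The shareholder must prevail on every issue; overall, the board prevails.

board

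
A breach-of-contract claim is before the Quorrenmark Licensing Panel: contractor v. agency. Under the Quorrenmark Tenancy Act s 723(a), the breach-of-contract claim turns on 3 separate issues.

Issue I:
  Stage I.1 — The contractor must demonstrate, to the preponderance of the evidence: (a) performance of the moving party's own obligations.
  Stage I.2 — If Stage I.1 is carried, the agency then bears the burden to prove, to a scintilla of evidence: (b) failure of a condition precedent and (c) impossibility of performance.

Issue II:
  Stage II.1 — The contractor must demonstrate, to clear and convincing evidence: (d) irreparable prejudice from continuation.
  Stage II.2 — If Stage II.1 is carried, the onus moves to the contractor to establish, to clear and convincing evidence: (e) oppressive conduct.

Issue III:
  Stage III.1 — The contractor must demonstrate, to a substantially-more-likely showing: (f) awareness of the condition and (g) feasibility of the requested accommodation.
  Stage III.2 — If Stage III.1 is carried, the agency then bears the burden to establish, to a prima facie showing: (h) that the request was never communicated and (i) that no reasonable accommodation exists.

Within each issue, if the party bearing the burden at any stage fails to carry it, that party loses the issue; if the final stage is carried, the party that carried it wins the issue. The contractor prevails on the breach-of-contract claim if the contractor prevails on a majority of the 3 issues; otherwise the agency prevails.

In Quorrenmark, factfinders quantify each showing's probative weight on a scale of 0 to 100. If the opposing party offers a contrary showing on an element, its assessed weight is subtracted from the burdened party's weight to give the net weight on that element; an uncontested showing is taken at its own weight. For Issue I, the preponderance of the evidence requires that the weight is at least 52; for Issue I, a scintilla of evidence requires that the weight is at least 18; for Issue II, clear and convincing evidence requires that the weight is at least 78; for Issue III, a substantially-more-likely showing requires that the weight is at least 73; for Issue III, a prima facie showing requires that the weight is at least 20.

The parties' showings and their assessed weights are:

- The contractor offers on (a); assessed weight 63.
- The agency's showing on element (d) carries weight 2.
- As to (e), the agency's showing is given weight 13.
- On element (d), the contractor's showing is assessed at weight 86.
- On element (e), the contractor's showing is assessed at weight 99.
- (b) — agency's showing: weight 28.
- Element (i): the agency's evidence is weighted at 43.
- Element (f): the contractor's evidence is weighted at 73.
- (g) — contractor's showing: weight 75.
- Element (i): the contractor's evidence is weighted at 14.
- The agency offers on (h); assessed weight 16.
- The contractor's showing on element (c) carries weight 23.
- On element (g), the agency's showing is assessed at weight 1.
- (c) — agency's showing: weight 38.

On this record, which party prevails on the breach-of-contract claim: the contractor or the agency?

contractor

— Issue I —
At Stage I.1 the contractor must meet the preponderance of the evidence (weight is at least 52): on (a) the weight is 63, which does reach 52, so (a) meets the standard.
  Stage I.1 is satisfied; the onus moves to the agency.
At Stage I.2 the agency must meet a scintilla of evidence (weight is at least 18): on (b) the weight is 28, ≥ 18, so (b) meets the standard; on (c) the weight is 38 less the opposing 23 gives net 15, < 18, so (c) does not meet the standard.
  Not every element is met, so the agency fails to carry Stage I.2.
The analysis ends at Stage I.2; the contractor prevails on this issue.
— Issue II —
At Stage II.1 the contractor must meet clear and convincing evidence (weight is at least 78): on (d) the weight is 86 less the opposing 2 gives net 84, ≥ 78, so (d) meets the standard.
  Stage II.1 is satisfied; the contractor continues to bear the burden.
At Stage II.2 the contractor must meet clear and convincing evidence (weight is at least 78): on (e) the weight is 99 less the opposing 13 gives net 86, ≥ 78, so (e) meets the standard.
  Stage II.2 carried; the final stage is satisfied.
With every stage satisfied, the contractor prevails on this issue.
— Issue III —
At Stage III.1 the contractor must meet a substantially-more-likely showing (weight is at least 73): on (f) the weight is 73, ≥ 73, so (f) meets the standard; on (g) the weight is 75 less the opposing 1 gives net 74, which does reach 73, so (g) meets the standard.
  All elements met. The burden passes to the agency.
At Stage III.2 the agency must meet a prima facie showing (weight is at least 20): on (h) the weight is 16, which does not reach 20, so (h) does not meet the standard; on (i) the weight is 43 less the opposing 14 gives net 29, which does reach 20, so (i) meets the standard.
  Stage III.2 not carried; the agency fails its burden.
So the contractor prevails on this issue.
Per-issue: Issue I → contractor; Issue II → contractor; Issue III → contractor. The contractor must prevail on a majority of issues; overall, the contractor prevails.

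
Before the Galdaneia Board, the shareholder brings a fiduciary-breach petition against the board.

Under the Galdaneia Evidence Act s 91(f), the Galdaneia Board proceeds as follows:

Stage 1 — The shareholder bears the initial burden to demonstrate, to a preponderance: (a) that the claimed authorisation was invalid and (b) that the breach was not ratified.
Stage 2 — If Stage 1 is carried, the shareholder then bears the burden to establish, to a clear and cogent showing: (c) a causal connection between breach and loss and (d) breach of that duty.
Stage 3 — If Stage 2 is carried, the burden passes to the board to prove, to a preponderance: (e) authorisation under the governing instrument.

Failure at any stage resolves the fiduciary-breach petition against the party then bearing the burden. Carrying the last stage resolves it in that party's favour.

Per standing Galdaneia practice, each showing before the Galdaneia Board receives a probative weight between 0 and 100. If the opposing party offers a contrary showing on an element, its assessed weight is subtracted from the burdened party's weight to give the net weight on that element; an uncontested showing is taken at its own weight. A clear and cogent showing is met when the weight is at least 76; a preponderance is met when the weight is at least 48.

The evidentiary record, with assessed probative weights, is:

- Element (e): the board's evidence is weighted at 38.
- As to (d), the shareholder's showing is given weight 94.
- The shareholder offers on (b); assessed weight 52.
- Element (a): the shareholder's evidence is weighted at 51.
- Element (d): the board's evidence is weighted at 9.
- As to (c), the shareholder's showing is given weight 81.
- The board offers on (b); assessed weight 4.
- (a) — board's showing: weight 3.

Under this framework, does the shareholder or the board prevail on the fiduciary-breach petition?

Stage 1 (shareholder, a preponderance, weight is at least 48): (a) net 51−3=48 ≥ 48 — meets; (b) net 52−4=48 ≥ 48 — meets.
  All elements met. The shareholder retains the burden for Stage 2.
Stage 2 (shareholder, a clear and cogent showing, weight is at least 76): (c) 81 ≥ 76 — meets; (d) net 94−9=85 ≥ 76 — meets.
  All elements met. The burden passes to the board.
Stage 3 (board, a preponderance, weight is at least 48): (e) 38 < 48 — fails.
  Not every element is met, so the board fails to carry Stage 3.
The analysis ends at Stage 3; the shareholder prevails.

shareholder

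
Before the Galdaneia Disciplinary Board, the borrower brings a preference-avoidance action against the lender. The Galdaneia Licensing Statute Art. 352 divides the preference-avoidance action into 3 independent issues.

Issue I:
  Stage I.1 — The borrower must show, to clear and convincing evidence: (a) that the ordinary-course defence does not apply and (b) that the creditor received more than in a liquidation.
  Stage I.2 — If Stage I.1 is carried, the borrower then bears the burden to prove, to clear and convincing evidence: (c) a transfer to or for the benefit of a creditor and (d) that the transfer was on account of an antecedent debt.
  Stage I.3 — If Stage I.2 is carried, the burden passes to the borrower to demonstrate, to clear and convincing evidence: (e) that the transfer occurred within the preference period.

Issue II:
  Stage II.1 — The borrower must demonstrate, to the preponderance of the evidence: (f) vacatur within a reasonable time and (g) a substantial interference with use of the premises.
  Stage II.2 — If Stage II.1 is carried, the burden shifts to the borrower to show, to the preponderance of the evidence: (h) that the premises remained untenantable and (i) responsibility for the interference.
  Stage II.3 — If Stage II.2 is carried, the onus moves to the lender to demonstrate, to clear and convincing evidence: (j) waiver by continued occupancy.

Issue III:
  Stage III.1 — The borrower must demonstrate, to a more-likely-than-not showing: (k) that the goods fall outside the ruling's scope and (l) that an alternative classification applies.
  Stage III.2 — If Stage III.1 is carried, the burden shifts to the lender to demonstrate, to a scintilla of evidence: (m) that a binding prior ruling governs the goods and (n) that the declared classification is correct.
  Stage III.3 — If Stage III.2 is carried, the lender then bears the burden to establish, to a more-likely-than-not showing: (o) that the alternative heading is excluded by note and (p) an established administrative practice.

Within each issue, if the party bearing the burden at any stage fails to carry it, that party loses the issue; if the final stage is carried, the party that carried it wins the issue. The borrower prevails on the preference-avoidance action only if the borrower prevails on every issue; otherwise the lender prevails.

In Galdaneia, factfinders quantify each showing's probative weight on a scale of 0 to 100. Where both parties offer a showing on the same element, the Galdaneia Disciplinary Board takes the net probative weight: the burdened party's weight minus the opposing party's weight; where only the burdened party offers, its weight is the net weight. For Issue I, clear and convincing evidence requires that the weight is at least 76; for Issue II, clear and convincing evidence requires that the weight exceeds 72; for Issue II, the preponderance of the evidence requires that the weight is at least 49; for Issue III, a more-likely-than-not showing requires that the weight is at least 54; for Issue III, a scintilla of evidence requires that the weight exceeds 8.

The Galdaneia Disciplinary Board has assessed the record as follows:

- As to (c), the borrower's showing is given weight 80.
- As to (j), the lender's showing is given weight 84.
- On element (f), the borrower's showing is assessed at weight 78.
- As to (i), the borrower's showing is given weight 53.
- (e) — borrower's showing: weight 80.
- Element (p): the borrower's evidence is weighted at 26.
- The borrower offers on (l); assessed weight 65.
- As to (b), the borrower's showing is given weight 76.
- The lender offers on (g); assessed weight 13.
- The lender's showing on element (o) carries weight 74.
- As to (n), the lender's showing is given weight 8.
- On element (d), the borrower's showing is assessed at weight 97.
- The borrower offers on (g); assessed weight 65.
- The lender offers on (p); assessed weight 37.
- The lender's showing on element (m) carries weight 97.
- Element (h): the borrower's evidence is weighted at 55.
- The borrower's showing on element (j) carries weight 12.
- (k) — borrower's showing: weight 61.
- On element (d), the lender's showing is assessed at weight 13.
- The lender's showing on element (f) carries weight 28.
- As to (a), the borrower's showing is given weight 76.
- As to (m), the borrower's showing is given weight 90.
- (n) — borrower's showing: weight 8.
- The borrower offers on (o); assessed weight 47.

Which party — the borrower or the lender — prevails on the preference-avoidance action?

— Issue I —
At Stage I.1 the borrower must meet clear and convincing evidence (weight is at least 76): on (a) the weight is 76, ≥ 76, so (a) meets the standard; on (b) the weight is 76, which does reach 76, so (b) meets the standard.
  Stage I.1 carried; the burden remains with the borrower.
At Stage I.2 the borrower must meet clear and convincing evidence (weight is at least 76): on (c) the weight is 80, which does reach 76, so (c) meets the standard; on (d) the weight is 97 less the opposing 13 gives net 84, ≥ 76, so (d) meets the standard.
  All elements met. The borrower retains the burden for Stage I.3.
At Stage I.3 the borrower must meet clear and convincing evidence (weight is at least 76): on (e) the weight is 80, ≥ 76, so (e) meets the standard.
  Stage I.3 carried; the final stage is satisfied.
All stages carried — the borrower prevails on this issue.
— Issue II —
Stage II.1 — burden on borrower; standard: the preponderance of the evidence (weight is at least 49).
    (f): 78 − 28 = 50 ≥ 49 [met]
    (g): 65 − 13 = 52 ≥ 49 [met]
  All elements met. The borrower retains the burden for Stage II.2.
Stage II.2 — burden on borrower; standard: the preponderance of the evidence (weight is at least 49).
    (h): 55 ≥ 49 [met]
    (i): 53 ≥ 49 [met]
  The borrower carries Stage II.2; the lender now bears the burden.
Stage II.3 — burden on lender; standard: clear and convincing evidence (weight exceeds 72).
    (j): 84 − 12 = 72 ≤ 72 [not met]
  Not every element is met, so the lender fails to carry Stage II.3.
So the borrower prevails on this issue.
— Issue III —
Stage III.1 — burden on borrower; standard: a more-likely-than-not showing (weight is at least 54).
    (k): 61 ≥ 54 [met]
    (l): 65 ≥ 54 [met]
  Stage III.1 carried; the burden shifts to the lender.
Stage III.2 — burden on lender; standard: a scintilla of evidence (weight exceeds 8).
    (m): 97 − 90 = 7 ≤ 8 [not met]
    (n): 8 − 8 = 0 ≤ 8 [not met]
  Not every element is met, so the lender fails to carry Stage III.2.
The borrower prevails on this issue.
Per-issue: Issue I → borrower; Issue II → borrower; Issue III → borrower. The borrower must prevail on every issue; overall, the borrower prevails.

borrower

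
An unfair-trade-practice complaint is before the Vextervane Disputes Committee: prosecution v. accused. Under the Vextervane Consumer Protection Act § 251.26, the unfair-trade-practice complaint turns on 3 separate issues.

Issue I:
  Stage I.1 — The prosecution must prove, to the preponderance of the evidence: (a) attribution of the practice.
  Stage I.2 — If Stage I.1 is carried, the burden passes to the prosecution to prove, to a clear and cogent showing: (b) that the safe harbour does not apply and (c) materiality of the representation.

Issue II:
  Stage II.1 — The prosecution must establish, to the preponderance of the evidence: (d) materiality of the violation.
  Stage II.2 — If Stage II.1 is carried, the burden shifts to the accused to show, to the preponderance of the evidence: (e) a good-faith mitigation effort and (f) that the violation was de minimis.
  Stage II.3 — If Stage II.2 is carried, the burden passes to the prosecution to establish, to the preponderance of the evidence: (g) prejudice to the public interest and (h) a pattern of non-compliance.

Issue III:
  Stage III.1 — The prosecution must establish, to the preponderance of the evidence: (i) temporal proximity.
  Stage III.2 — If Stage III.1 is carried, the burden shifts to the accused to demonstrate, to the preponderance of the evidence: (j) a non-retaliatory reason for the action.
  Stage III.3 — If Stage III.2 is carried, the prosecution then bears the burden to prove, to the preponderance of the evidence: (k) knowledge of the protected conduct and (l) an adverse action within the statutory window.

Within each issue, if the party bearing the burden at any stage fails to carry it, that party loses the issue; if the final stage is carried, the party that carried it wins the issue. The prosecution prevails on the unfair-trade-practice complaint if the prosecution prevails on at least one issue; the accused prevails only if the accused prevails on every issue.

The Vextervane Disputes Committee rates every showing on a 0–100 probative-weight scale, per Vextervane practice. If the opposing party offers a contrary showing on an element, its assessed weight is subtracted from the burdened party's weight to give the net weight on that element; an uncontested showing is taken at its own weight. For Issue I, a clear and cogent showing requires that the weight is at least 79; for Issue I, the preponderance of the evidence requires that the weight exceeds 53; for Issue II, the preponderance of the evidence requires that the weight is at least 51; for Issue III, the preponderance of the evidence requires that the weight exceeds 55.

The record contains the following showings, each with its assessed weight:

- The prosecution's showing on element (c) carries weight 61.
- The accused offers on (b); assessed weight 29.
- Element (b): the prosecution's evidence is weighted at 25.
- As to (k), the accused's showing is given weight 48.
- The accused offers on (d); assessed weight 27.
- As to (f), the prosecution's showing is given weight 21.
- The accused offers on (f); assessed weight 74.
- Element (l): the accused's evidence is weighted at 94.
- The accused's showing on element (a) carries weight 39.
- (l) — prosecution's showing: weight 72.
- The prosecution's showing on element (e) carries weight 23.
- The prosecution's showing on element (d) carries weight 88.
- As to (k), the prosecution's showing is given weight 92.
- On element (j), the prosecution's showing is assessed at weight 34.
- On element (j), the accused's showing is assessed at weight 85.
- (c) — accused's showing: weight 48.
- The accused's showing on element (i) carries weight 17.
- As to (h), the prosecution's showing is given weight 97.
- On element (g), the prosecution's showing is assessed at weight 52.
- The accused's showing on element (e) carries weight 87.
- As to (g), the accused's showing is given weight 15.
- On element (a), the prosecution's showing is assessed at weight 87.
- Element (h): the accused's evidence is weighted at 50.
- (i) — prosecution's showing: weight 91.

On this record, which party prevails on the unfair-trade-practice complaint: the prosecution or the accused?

— Issue I —
Stage I.1 (prosecution, the preponderance of the evidence, weight exceeds 53): (a) net 87−39=48 ≤ 53 — fails.
  Not every element is met, so the prosecution fails to carry Stage I.1.
The analysis ends at Stage I.1; the accused prevails on this issue.
— Issue II —
At Stage II.1 the prosecution must meet the preponderance of the evidence (weight is at least 51): on (d) the weight is 88 less the opposing 27 gives net 61, ≥ 51, so (d) meets the standard.
  All elements met. The burden passes to the accused.
At Stage II.2 the accused must meet the preponderance of the evidence (weight is at least 51): on (e) the weight is 87 less the opposing 23 gives net 64, ≥ 51, so (e) meets the standard; on (f) the weight is 74 less the opposing 21 gives net 53, which does reach 51, so (f) meets the standard.
  Stage II.2 is satisfied; the onus moves to the prosecution.
At Stage II.3 the prosecution must meet the preponderance of the evidence (weight is at least 51): on (g) the weight is 52 less the opposing 15 gives net 37, which does not reach 51, so (g) does not meet the standard; on (h) the weight is 97 less the opposing 50 gives net 47, which does not reach 51, so (h) does not meet the standard.
  Not every element is met, so the prosecution fails to carry Stage II.3.
So the accused prevails on this issue.
— Issue III —
At Stage III.1 the prosecution must meet the preponderance of the evidence (weight exceeds 55): on (i) the weight is 91 less the opposing 17 gives net 74, which does exceed 55, so (i) meets the standard.
  Stage III.1 is satisfied; the onus moves to the accused.
At Stage III.2 the accused must meet the preponderance of the evidence (weight exceeds 55): on (j) the weight is 85 less the opposing 34 gives net 51, which does not exceed 55, so (j) does not meet the standard.
  Not every element is met, so the accused fails to carry Stage III.2.
The prosecution prevails on this issue.
Per-issue: Issue I → accused; Issue II → accused; Issue III → prosecution. The prosecution must prevail on at least one issue; overall, the prosecution prevails.

prosecution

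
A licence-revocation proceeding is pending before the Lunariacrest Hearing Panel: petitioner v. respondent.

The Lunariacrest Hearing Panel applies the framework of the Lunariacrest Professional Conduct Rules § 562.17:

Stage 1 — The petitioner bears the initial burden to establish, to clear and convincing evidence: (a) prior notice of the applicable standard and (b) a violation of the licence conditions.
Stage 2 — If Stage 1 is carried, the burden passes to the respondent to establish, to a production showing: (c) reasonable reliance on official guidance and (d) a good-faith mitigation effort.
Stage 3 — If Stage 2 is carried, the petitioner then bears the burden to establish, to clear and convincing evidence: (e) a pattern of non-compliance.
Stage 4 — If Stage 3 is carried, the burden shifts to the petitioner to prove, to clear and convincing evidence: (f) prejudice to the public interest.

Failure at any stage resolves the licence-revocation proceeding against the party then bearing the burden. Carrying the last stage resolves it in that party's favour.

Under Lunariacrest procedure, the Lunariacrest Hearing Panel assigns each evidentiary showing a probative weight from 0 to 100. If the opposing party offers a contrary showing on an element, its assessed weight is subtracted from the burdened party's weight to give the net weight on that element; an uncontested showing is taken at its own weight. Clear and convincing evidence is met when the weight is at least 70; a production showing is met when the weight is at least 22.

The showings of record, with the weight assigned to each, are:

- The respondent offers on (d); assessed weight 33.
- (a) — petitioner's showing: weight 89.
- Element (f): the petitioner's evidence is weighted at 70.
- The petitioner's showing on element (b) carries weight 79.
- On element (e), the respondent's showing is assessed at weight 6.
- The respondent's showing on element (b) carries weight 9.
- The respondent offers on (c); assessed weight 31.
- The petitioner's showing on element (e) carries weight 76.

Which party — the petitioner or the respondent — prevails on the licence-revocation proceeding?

At Stage 1 the petitioner must meet clear and convincing evidence (weight is at least 70): on (a) the weight is 89, which does reach 70, so (a) meets the standard; on (b) the weight is 79 less the opposing 9 gives net 70, which does reach 70, so (b) meets the standard.
  Stage 1 carried; the burden shifts to the respondent.
At Stage 2 the respondent must meet a production showing (weight is at least 22): on (c) the weight is 31, which does reach 22, so (c) meets the standard; on (d) the weight is 33, ≥ 22, so (d) meets the standard.
  The respondent carries Stage 2; the petitioner now bears the burden.
At Stage 3 the petitioner must meet clear and convincing evidence (weight is at least 70): on (e) the weight is 76 less the opposing 6 gives net 70, ≥ 70, so (e) meets the standard.
  Stage 3 is satisfied; the petitioner continues to bear the burden.
At Stage 4 the petitioner must meet clear and convincing evidence (weight is at least 70): on (f) the weight is 70, which does reach 70, so (f) meets the standard.
  All elements met at the final stage.
All stages carried — the petitioner prevails.

petitioner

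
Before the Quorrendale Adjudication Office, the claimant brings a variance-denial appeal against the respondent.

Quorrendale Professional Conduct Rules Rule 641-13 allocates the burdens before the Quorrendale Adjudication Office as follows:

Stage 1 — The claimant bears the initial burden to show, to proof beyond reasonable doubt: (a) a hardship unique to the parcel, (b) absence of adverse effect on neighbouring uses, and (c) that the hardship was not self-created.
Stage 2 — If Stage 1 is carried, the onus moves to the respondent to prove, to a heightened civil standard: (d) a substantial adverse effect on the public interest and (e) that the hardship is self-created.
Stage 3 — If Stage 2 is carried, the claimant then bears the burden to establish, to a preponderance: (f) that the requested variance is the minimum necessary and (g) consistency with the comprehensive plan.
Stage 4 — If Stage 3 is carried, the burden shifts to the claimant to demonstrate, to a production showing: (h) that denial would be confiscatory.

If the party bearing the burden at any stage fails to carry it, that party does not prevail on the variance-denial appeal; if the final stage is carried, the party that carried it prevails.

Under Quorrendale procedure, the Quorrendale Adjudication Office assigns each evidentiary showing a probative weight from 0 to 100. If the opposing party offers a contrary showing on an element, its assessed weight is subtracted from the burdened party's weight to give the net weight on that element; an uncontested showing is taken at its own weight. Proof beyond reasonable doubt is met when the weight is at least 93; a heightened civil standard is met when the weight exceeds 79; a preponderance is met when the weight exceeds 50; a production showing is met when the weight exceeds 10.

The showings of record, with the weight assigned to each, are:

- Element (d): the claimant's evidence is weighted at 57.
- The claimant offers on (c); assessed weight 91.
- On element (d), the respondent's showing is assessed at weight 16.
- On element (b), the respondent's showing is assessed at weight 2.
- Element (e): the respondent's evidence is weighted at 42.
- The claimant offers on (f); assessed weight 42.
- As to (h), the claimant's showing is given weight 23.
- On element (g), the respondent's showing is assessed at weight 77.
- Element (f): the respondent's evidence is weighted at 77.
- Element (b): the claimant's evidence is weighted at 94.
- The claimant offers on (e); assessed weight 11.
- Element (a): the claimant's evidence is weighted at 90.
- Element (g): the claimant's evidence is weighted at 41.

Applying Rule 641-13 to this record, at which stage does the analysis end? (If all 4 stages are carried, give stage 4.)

At Stage 1 the claimant must meet proof beyond reasonable doubt (weight is at least 93): on (a) the weight is 90, which does not reach 93, so (a) does not meet the standard; on (b) the weight is 94 less the opposing 2 gives net 92, < 93, so (b) does not meet the standard; on (c) the weight is 91, < 93, so (c) does not meet the standard.
  Stage 1 not carried; the claimant fails its burden.
The analysis ends at Stage 1; the respondent prevails.

stage 1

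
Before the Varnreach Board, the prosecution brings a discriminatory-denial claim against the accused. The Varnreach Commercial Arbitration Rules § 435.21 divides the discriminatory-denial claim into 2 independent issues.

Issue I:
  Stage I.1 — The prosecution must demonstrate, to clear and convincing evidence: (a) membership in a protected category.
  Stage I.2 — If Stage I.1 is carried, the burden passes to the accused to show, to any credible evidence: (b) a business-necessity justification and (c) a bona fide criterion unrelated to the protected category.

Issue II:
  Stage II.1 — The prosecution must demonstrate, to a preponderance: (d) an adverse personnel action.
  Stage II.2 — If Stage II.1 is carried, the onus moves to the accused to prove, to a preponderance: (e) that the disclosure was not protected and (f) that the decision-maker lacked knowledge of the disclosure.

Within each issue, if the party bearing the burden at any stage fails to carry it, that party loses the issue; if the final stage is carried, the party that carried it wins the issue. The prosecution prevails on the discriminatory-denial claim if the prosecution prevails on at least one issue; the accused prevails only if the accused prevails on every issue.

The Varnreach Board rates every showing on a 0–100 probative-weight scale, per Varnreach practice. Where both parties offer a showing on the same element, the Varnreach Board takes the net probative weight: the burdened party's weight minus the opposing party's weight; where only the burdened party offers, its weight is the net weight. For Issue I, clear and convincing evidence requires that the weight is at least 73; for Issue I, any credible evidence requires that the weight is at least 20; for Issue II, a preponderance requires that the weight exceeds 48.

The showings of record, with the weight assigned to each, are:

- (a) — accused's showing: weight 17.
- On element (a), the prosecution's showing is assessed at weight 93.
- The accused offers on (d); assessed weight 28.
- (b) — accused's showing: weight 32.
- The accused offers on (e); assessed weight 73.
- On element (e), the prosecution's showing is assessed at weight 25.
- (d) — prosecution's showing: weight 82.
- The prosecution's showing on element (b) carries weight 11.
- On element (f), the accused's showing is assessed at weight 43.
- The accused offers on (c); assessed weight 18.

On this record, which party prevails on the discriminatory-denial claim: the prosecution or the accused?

prosecution

— Issue I —
Stage I.1 — burden on prosecution; standard: clear and convincing evidence (weight is at least 73).
    (a): 93 − 17 = 76 ≥ 73 [met]
  Stage I.1 is satisfied; the onus moves to the accused.
Stage I.2 — burden on accused; standard: any credible evidence (weight is at least 20).
    (b): 32 − 11 = 21 ≥ 20 [met]
    (c): 18 < 20 [not met]
  Stage I.2 not carried; the accused fails its burden.
The prosecution prevails on this issue.
— Issue II —
At Stage II.1 the prosecution must meet a preponderance (weight exceeds 48): on (d) the weight is 82 less the opposing 28 gives net 54, > 48, so (d) meets the standard.
  The prosecution carries Stage II.1; the accused now bears the burden.
At Stage II.2 the accused must meet a preponderance (weight exceeds 48): on (e) the weight is 73 less the opposing 25 gives net 48, ≤ 48, so (e) does not meet the standard; on (f) the weight is 43, which does not exceed 48, so (f) does not meet the standard.
  Not every element is met, so the accused fails to carry Stage II.2.
The prosecution prevails on this issue.
Per-issue: Issue I → prosecution; Issue II → prosecution. The prosecution must prevail on at least one issue; overall, the prosecution prevails.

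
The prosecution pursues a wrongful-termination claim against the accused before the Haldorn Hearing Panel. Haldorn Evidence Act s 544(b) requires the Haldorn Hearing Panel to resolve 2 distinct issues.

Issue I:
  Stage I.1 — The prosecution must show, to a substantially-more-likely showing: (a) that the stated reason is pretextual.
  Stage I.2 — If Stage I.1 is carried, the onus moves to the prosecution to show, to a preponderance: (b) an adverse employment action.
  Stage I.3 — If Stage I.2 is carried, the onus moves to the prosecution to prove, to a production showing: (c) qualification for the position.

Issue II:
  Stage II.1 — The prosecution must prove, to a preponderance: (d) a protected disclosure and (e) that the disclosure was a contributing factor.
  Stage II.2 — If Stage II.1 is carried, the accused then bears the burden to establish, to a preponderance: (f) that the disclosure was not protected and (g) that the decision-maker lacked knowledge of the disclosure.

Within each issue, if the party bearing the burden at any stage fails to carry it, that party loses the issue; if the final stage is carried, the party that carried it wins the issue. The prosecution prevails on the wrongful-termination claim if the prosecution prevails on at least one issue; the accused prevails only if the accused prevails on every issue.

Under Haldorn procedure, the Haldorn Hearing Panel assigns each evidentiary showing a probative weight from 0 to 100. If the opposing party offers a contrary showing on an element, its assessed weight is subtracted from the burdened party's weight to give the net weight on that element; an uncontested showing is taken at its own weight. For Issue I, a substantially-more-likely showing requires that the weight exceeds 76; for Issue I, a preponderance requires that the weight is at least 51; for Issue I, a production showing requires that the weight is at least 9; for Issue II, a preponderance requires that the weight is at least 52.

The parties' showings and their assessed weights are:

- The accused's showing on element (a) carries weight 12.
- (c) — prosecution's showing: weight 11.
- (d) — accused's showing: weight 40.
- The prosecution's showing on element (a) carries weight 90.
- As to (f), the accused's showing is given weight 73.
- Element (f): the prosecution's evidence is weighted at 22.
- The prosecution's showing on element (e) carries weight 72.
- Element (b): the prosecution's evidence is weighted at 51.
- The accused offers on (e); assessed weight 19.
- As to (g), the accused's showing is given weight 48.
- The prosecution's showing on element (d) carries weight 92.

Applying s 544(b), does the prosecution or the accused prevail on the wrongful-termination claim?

— Issue I —
At Stage I.1 the prosecution must meet a substantially-more-likely showing (weight exceeds 76): on (a) the weight is 90 less the opposing 12 gives net 78, > 76, so (a) meets the standard.
  Stage I.1 is satisfied; the prosecution continues to bear the burden.
At Stage I.2 the prosecution must meet a preponderance (weight is at least 51): on (b) the weight is 51, ≥ 51, so (b) meets the standard.
  All elements met. The prosecution retains the burden for Stage I.3.
At Stage I.3 the prosecution must meet a production showing (weight is at least 9): on (c) the weight is 11, which does reach 9, so (c) meets the standard.
  The prosecution carries the last stage.
All stages carried — the prosecution prevails on this issue.
— Issue II —
Stage II.1 — burden on prosecution; standard: a preponderance (weight is at least 52).
    (d): 92 − 40 = 52 ≥ 52 [met]
    (e): 72 − 19 = 53 ≥ 52 [met]
  All elements met. The burden passes to the accused.
Stage II.2 — burden on accused; standard: a preponderance (weight is at least 52).
    (f): 73 − 22 = 51 < 52 [not met]
    (g): 48 < 52 [not met]
  Not every element is met, so the accused fails to carry Stage II.2.
So the prosecution prevails on this issue.
Per-issue: Issue I → prosecution; Issue II → prosecution. The prosecution must prevail on at least one issue; overall, the prosecution prevails.

prosecution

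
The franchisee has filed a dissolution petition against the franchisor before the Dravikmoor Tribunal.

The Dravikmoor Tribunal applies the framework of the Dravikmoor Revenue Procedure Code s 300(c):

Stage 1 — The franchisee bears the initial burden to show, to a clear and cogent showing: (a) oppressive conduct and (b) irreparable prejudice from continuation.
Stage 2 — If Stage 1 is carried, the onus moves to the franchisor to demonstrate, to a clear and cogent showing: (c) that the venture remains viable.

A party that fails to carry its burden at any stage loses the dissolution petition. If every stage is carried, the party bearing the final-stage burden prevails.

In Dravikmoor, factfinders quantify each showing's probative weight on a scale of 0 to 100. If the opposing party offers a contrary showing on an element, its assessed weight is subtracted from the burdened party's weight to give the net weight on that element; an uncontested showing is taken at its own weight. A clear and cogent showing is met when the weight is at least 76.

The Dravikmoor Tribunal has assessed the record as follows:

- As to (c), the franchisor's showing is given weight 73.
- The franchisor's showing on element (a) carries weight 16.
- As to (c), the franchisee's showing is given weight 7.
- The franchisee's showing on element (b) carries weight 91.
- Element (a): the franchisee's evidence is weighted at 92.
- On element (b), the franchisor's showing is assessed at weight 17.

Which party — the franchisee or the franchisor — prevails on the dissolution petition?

Stage 1 — burden on franchisee; standard: a clear and cogent showing (weight is at least 76).
    (a): 92 − 16 = 76 ≥ 76 [met]
    (b): 91 − 17 = 74 < 76 [not met]
  The franchisee does not carry Stage 1.
The analysis ends at Stage 1; the franchisor prevails.

franchisor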